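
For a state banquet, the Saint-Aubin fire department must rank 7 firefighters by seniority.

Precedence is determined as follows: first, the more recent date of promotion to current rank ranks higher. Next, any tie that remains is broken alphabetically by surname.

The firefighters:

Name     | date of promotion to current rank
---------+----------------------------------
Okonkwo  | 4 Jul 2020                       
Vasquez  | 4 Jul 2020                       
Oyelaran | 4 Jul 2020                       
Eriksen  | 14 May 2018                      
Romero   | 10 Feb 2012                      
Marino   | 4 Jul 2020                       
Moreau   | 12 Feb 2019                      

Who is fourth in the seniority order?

Vasquez

By date of promotion to current rank (later first): Marino, Okonkwo, Oyelaran and Vasquez (each 4 Jul 2020); then Moreau (12 Feb 2019); then Eriksen (14 May 2018); then Romero (10 Feb 2012).
Among Marino, Okonkwo, Oyelaran and Vasquez, alphabetically by surname: Marino before Okonkwo before Oyelaran before Vasquez.
Order: Marino, Okonkwo, Oyelaran, Vasquez, Moreau, Eriksen, Romero.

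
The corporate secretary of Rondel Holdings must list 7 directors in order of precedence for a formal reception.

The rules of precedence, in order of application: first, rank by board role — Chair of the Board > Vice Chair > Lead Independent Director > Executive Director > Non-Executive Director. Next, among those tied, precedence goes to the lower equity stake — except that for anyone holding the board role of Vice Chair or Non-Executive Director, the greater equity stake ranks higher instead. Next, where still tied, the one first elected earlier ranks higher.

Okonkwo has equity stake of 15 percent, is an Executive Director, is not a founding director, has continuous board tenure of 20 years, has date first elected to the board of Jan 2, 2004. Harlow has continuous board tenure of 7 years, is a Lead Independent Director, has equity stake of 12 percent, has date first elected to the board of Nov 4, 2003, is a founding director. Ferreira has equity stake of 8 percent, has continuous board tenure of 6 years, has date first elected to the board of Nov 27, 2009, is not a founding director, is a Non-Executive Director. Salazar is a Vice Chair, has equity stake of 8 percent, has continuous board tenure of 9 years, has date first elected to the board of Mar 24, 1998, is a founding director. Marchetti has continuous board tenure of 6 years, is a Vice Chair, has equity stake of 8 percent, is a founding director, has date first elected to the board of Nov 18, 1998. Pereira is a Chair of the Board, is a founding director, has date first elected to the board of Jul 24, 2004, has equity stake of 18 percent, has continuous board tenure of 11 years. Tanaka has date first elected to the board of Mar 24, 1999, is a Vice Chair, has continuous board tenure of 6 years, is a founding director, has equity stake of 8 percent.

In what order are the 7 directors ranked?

By board role: Pereira (Chair of the Board); then Salazar, Marchetti and Tanaka (Vice Chair); then Harlow (Lead Independent Director); then Okonkwo (Executive Director); then Ferreira (Non-Executive Director).
Salazar, Marchetti and Tanaka all have equity stake 8 percent, so the next rule applies.
Among Salazar, Marchetti and Tanaka, by date first elected to the board (earlier first): Salazar (Mar 24, 1998) before Marchetti (Nov 18, 1998) before Tanaka (Mar 24, 1999).
Full order: Pereira, Salazar, Marchetti, Tanaka, Harlow, Okonkwo, Ferreira.

Pereira, Salazar, Marchetti, Tanaka, Harlow, Okonkwo, Ferreira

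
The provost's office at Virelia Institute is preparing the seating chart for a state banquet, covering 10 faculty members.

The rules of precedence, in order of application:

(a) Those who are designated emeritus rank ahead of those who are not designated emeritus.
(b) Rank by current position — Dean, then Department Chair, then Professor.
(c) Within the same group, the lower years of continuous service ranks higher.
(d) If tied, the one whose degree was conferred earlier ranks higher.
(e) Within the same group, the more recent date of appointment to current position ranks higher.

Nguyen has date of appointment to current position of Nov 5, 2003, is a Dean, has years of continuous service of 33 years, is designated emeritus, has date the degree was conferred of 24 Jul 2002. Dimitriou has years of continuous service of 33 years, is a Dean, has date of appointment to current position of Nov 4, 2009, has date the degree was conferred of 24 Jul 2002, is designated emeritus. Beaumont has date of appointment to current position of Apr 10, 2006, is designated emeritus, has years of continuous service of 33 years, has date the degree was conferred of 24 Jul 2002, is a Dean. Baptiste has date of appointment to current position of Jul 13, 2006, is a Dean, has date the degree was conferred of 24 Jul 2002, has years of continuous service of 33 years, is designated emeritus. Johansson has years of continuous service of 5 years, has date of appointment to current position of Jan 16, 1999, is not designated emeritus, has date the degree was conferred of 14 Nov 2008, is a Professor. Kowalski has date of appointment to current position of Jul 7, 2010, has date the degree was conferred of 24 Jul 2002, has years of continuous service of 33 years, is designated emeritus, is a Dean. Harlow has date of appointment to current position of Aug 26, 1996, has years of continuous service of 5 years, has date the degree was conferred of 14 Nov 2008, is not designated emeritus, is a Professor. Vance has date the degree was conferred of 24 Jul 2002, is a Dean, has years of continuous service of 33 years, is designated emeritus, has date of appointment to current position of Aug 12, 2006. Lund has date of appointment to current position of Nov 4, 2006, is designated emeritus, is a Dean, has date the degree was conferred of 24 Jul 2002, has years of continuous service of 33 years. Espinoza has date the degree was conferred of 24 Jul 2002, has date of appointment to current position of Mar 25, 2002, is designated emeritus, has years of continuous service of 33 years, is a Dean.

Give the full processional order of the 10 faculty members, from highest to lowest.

Kowalski, Dimitriou, Lund, Vance, Baptiste, Beaumont, Nguyen, Espinoza, Johansson, Harlow

By the first rule: Kowalski, Dimitriou, Lund, Vance, Baptiste, Beaumont, Nguyen and Espinoza (each designated emeritus); then Johansson and Harlow (both not designated emeritus).
Kowalski, Dimitriou, Lund, Vance, Baptiste, Beaumont, Nguyen and Espinoza are each Dean, so the next rule applies.
Kowalski, Dimitriou, Lund, Vance, Baptiste, Beaumont, Nguyen and Espinoza all have years of continuous service 33 years, so the next rule applies.
Kowalski, Dimitriou, Lund, Vance, Baptiste, Beaumont, Nguyen and Espinoza all have date the degree was conferred 24 Jul 2002, so the next rule applies.
Among Kowalski, Dimitriou, Lund, Vance, Baptiste, Beaumont, Nguyen and Espinoza, by date of appointment to current position (later first): Kowalski (Jul 7, 2010) before Dimitriou (Nov 4, 2009) before Lund (Nov 4, 2006) before Vance (Aug 12, 2006) before Baptiste (Jul 13, 2006) before Beaumont (Apr 10, 2006) before Nguyen (Nov 5, 2003) before Espinoza (Mar 25, 2002).
Johansson and Harlow are each Professor, so the next rule applies.
Johansson and Harlow both have years of continuous service 5 years, so the next rule applies.
Johansson and Harlow both have date the degree was conferred 14 Nov 2008, so the next rule applies.
Among Johansson and Harlow, by date of appointment to current position (later first): Johansson (Jan 16, 1999) before Harlow (Aug 26, 1996).
Full order: Kowalski, Dimitriou, Lund, Vance, Baptiste, Beaumont, Nguyen, Espinoza, Johansson, Harlow.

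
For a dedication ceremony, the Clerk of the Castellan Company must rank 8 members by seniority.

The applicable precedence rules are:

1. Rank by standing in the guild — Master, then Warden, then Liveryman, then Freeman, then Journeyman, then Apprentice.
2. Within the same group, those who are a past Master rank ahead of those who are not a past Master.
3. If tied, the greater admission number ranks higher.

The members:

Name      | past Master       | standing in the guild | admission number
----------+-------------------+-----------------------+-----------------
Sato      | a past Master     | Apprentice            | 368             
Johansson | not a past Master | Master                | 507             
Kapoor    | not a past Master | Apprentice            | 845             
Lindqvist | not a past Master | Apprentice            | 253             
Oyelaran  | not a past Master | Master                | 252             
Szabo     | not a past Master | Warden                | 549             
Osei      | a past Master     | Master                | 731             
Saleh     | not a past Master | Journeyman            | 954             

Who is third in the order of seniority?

By standing in the guild: Osei, Johansson and Oyelaran (Master); then Szabo (Warden); then Saleh (Journeyman); then Sato, Kapoor and Lindqvist (Apprentice).
Among Osei, Johansson and Oyelaran, a past Master before not a past Master: Osei (a past Master) before Johansson and Oyelaran (not a past Master).
Among Johansson and Oyelaran, by admission number (higher first): Johansson (507) before Oyelaran (252).
Among Sato, Kapoor and Lindqvist, a past Master before not a past Master: Sato (a past Master) before Kapoor and Lindqvist (not a past Master).
Among Kapoor and Lindqvist, by admission number (higher first): Kapoor (845) before Lindqvist (253).
Order: Osei, Johansson, Oyelaran, Szabo, Saleh, Sato, Kapoor, Lindqvist.

Oyelaran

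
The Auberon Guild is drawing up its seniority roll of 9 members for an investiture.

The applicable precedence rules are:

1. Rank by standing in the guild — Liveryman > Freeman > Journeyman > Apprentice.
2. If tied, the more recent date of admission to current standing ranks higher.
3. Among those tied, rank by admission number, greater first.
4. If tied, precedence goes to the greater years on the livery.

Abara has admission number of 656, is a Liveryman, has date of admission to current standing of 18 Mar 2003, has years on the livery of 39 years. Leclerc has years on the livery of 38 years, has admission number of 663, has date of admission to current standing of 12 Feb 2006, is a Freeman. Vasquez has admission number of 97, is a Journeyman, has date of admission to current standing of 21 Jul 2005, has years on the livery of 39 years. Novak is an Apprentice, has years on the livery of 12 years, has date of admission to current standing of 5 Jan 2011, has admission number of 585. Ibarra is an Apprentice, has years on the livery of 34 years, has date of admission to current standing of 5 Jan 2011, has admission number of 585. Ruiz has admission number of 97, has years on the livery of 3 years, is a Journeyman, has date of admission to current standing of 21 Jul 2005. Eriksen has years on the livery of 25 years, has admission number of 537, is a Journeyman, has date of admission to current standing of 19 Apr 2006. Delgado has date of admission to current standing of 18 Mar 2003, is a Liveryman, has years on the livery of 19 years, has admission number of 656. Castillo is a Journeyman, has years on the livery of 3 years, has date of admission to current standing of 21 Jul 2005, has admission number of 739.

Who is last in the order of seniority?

By standing in the guild: Abara and Delgado (Liveryman); then Leclerc (Freeman); then Eriksen, Castillo, Vasquez and Ruiz (Journeyman); then Ibarra and Novak (Apprentice).
Abara and Delgado both have date of admission to current standing 18 Mar 2003, so the next rule applies.
Abara and Delgado both have admission number 656, so the next rule applies.
Among Abara and Delgado, by years on the livery (higher first): Abara (39 years) before Delgado (19 years).
Among Eriksen, Castillo, Vasquez and Ruiz, by date of admission to current standing (later first): Eriksen (19 Apr 2006) before Castillo, Vasquez and Ruiz (21 Jul 2005).
Among Castillo, Vasquez and Ruiz, by admission number (higher first): Castillo (739) before Vasquez and Ruiz (97).
Among Vasquez and Ruiz, by years on the livery (higher first): Vasquez (39 years) before Ruiz (3 years).
Ibarra and Novak both have date of admission to current standing 5 Jan 2011, so the next rule applies.
Ibarra and Novak both have admission number 585, so the next rule applies.
Among Ibarra and Novak, by years on the livery (higher first): Ibarra (34 years) before Novak (12 years).
Order: Abara, Delgado, Leclerc, Eriksen, Castillo, Vasquez, Ruiz, Ibarra, Novak.

Novak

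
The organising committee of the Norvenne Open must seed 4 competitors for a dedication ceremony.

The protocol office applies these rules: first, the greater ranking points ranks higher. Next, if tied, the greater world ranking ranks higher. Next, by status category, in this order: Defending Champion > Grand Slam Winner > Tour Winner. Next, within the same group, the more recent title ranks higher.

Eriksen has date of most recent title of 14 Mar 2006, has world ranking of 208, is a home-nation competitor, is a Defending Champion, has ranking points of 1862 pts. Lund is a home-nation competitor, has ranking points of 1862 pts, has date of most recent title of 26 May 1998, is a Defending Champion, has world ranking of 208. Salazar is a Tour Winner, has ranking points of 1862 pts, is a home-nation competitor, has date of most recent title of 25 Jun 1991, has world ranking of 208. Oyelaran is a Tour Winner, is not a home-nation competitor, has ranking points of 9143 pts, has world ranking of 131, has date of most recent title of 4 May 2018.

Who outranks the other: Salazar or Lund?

By ranking points (higher first): Oyelaran (9143 pts); then Eriksen, Lund and Salazar (each 1862 pts).
Eriksen, Lund and Salazar all have world ranking 208, so the next rule applies.
Among Eriksen, Lund and Salazar, by status category: Eriksen and Lund (Defending Champion) before Salazar (Tour Winner).
Among Eriksen and Lund, by date of most recent title (later first): Eriksen (14 Mar 2006) before Lund (26 May 1998).
So Lund takes precedence.

Lund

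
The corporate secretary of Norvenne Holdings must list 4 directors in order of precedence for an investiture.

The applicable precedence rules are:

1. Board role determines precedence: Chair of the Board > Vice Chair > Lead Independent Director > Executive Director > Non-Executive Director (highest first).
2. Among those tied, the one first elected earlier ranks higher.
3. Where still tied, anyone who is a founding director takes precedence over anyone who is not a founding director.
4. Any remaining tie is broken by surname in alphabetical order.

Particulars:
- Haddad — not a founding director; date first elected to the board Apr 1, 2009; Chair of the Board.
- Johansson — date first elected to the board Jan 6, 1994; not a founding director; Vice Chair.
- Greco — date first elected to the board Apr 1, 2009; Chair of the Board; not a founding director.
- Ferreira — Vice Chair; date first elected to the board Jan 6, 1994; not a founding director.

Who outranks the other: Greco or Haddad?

Greco

By board role: Greco and Haddad (Chair of the Board); then Ferreira and Johansson (Vice Chair).
Greco and Haddad both have date first elected to the board Apr 1, 2009, so the next rule applies.
Greco and Haddad are each not a founding director, so the next rule applies.
Among Greco and Haddad, alphabetically by surname: Greco before Haddad.
Ferreira and Johansson both have date first elected to the board Jan 6, 1994, so the next rule applies.
Ferreira and Johansson are each not a founding director, so the next rule applies.
Among Ferreira and Johansson, alphabetically by surname: Ferreira before Johansson.
So Greco takes precedence.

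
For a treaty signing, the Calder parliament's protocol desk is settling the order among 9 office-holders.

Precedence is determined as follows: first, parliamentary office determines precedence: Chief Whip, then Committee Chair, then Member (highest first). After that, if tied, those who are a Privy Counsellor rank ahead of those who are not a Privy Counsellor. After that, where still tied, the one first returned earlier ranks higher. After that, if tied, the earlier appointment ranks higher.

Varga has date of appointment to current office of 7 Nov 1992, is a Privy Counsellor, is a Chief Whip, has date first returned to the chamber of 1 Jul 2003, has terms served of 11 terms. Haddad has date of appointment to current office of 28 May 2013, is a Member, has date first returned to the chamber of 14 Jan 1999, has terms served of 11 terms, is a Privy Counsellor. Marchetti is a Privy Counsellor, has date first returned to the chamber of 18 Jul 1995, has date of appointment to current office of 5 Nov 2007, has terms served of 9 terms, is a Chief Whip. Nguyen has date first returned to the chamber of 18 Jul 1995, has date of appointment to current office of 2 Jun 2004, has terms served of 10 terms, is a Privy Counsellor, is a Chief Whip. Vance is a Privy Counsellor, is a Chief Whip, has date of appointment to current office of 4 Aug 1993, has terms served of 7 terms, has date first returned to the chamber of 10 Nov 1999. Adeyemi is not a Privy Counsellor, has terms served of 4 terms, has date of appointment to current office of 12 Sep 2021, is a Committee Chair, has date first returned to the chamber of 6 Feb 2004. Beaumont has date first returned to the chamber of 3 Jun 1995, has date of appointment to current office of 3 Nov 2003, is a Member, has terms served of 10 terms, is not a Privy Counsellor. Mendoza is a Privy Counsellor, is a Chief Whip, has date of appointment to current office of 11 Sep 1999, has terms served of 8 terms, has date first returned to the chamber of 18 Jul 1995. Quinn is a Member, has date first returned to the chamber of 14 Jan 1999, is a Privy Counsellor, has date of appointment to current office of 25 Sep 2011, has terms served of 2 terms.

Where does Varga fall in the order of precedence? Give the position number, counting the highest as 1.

5

By parliamentary office: Mendoza, Nguyen, Marchetti, Vance and Varga (Chief Whip); then Adeyemi (Committee Chair); then Quinn, Haddad and Beaumont (Member).
Mendoza, Nguyen, Marchetti, Vance and Varga are each a Privy Counsellor, so the next rule applies.
Among Mendoza, Nguyen, Marchetti, Vance and Varga, by date first returned to the chamber (earlier first): Mendoza, Nguyen and Marchetti (18 Jul 1995) before Vance (10 Nov 1999) before Varga (1 Jul 2003).
Among Mendoza, Nguyen and Marchetti, by date of appointment to current office (earlier first): Mendoza (11 Sep 1999) before Nguyen (2 Jun 2004) before Marchetti (5 Nov 2007).
Among Quinn, Haddad and Beaumont, a Privy Counsellor before not a Privy Counsellor: Quinn and Haddad (a Privy Counsellor) before Beaumont (not a Privy Counsellor).
Quinn and Haddad both have date first returned to the chamber 14 Jan 1999, so the next rule applies.
Among Quinn and Haddad, by date of appointment to current office (earlier first): Quinn (25 Sep 2011) before Haddad (28 May 2013).
Order: Mendoza, Nguyen, Marchetti, Vance, Varga, Adeyemi, Quinn, Haddad, Beaumont. So position 5.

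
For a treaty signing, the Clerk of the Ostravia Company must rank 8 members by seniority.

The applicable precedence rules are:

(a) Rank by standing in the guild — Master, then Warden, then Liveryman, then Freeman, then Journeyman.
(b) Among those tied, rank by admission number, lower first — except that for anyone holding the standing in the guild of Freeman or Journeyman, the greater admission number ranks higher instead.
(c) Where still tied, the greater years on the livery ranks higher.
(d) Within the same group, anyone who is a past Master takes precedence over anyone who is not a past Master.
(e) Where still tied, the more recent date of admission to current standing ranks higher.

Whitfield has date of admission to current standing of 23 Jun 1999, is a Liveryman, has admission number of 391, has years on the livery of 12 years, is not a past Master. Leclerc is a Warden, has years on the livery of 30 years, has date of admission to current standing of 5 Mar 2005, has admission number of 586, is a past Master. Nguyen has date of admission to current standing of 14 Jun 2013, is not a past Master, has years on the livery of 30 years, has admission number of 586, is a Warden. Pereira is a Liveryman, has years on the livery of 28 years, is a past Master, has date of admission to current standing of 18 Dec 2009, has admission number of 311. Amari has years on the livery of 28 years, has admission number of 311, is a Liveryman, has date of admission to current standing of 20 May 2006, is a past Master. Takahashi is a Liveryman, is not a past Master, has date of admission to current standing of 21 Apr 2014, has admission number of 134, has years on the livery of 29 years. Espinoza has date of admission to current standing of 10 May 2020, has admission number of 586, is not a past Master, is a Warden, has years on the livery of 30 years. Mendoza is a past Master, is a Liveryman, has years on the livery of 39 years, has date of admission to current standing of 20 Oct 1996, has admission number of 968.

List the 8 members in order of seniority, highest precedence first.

By standing in the guild: Leclerc, Espinoza and Nguyen (Warden); then Takahashi, Pereira, Amari, Whitfield and Mendoza (Liveryman).
Leclerc, Espinoza and Nguyen all have admission number 586, so the next rule applies.
Leclerc, Espinoza and Nguyen all have years on the livery 30 years, so the next rule applies.
Among Leclerc, Espinoza and Nguyen, a past Master before not a past Master: Leclerc (a past Master) before Espinoza and Nguyen (not a past Master).
Among Espinoza and Nguyen, by date of admission to current standing (later first): Espinoza (10 May 2020) before Nguyen (14 Jun 2013).
Among Takahashi, Pereira, Amari, Whitfield and Mendoza, by admission number (lower first): Takahashi (134) before Pereira and Amari (311) before Whitfield (391) before Mendoza (968).
Pereira and Amari both have years on the livery 28 years, so the next rule applies.
Pereira and Amari are each a past Master, so the next rule applies.
Among Pereira and Amari, by date of admission to current standing (later first): Pereira (18 Dec 2009) before Amari (20 May 2006).
Full order: Leclerc, Espinoza, Nguyen, Takahashi, Pereira, Amari, Whitfield, Mendoza.

Leclerc, Espinoza, Nguyen, Takahashi, Pereira, Amari, Whitfield, Mendoza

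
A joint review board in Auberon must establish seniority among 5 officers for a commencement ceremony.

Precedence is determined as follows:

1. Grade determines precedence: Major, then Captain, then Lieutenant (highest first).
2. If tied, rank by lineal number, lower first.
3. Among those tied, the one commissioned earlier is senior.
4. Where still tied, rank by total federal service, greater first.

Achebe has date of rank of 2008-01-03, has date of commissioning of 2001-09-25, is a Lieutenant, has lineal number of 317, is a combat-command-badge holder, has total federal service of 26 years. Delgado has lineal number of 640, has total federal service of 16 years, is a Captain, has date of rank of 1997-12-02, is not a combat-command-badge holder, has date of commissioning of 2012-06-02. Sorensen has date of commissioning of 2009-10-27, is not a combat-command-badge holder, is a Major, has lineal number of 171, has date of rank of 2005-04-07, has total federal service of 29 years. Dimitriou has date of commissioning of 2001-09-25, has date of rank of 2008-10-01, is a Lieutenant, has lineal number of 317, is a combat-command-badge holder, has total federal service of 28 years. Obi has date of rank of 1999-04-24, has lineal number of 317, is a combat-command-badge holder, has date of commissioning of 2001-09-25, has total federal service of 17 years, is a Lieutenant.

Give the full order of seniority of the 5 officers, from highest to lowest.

Sorensen, Delgado, Dimitriou, Achebe, Obi

By grade: Sorensen (Major); then Delgado (Captain); then Dimitriou, Achebe and Obi (Lieutenant).
Dimitriou, Achebe and Obi all have lineal number 317, so the next rule applies.
Dimitriou, Achebe and Obi all have date of commissioning 2001-09-25, so the next rule applies.
Among Dimitriou, Achebe and Obi, by total federal service (higher first): Dimitriou (28 years) before Achebe (26 years) before Obi (17 years).
Full order: Sorensen, Delgado, Dimitriou, Achebe, Obi.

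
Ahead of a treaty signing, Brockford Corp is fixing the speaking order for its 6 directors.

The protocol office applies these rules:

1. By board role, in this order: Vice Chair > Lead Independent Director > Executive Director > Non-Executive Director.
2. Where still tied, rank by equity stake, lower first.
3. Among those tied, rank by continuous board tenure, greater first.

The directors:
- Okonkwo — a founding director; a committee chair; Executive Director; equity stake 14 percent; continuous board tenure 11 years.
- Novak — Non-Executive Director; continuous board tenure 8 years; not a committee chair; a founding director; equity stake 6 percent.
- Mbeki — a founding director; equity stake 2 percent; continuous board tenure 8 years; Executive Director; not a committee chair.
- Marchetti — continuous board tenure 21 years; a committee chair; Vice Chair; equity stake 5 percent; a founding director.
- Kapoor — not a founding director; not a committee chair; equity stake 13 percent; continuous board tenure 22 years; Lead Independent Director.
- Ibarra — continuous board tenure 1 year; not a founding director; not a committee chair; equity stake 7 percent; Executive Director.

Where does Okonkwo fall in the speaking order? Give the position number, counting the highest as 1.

By board role: Marchetti (Vice Chair); then Kapoor (Lead Independent Director); then Mbeki, Ibarra and Okonkwo (Executive Director); then Novak (Non-Executive Director).
Among Mbeki, Ibarra and Okonkwo, by equity stake (lower first): Mbeki (2 percent) before Ibarra (7 percent) before Okonkwo (14 percent).
Order: Marchetti, Kapoor, Mbeki, Ibarra, Okonkwo, Novak. So position 5.

5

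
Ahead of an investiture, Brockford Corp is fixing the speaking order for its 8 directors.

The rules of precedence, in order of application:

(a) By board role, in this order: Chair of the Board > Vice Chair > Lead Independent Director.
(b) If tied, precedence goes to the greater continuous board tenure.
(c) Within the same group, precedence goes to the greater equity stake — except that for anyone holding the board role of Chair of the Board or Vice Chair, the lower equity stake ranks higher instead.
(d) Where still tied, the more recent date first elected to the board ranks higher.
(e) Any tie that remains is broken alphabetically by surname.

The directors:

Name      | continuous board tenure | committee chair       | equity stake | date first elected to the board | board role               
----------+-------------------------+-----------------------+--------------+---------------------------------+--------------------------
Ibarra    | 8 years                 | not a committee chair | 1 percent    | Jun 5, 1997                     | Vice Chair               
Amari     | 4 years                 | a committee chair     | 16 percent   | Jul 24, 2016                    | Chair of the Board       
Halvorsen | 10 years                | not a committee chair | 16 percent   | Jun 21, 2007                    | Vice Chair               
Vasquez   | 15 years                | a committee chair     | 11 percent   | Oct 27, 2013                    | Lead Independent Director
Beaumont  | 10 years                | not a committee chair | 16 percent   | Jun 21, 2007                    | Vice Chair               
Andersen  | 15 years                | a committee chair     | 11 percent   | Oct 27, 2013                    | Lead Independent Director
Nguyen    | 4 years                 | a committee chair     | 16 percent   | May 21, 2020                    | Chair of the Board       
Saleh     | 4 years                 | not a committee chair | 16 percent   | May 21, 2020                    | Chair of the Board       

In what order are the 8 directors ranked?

Nguyen, Saleh, Amari, Beaumont, Halvorsen, Ibarra, Andersen, Vasquez

By board role: Nguyen, Saleh and Amari (Chair of the Board); then Beaumont, Halvorsen and Ibarra (Vice Chair); then Andersen and Vasquez (Lead Independent Director).
Nguyen, Saleh and Amari all have continuous board tenure 4 years, so the next rule applies.
Nguyen, Saleh and Amari all have equity stake 16 percent, so the next rule applies.
Among Nguyen, Saleh and Amari, by date first elected to the board (later first): Nguyen and Saleh (May 21, 2020) before Amari (Jul 24, 2016).
Among Nguyen and Saleh, alphabetically by surname: Nguyen before Saleh.
Among Beaumont, Halvorsen and Ibarra, by continuous board tenure (higher first): Beaumont and Halvorsen (10 years) before Ibarra (8 years).
Beaumont and Halvorsen both have equity stake 16 percent, so the next rule applies.
Beaumont and Halvorsen both have date first elected to the board Jun 21, 2007, so the next rule applies.
Among Beaumont and Halvorsen, alphabetically by surname: Beaumont before Halvorsen.
Andersen and Vasquez both have continuous board tenure 15 years, so the next rule applies.
Andersen and Vasquez both have equity stake 11 percent, so the next rule applies.
Andersen and Vasquez both have date first elected to the board Oct 27, 2013, so the next rule applies.
Among Andersen and Vasquez, alphabetically by surname: Andersen before Vasquez.
Full order: Nguyen, Saleh, Amari, Beaumont, Halvorsen, Ibarra, Andersen, Vasquez.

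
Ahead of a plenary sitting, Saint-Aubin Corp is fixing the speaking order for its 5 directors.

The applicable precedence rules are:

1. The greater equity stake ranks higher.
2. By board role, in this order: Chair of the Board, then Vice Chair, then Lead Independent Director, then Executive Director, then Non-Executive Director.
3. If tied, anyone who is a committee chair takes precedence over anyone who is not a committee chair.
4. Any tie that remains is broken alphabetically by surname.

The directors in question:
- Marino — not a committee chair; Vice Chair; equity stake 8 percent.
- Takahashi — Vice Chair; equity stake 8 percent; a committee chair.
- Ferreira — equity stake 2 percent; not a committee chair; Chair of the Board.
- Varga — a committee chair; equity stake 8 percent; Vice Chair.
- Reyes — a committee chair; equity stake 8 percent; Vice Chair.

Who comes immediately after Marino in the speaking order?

Ferreira

By equity stake (higher first): Reyes, Takahashi, Varga and Marino (each 8 percent); then Ferreira (2 percent).
Reyes, Takahashi, Varga and Marino are each Vice Chair, so the next rule applies.
Among Reyes, Takahashi, Varga and Marino, a committee chair before not a committee chair: Reyes, Takahashi and Varga (a committee chair) before Marino (not a committee chair).
Among Reyes, Takahashi and Varga, alphabetically by surname: Reyes before Takahashi before Varga.
Order: Reyes, Takahashi, Varga, Marino, Ferreira.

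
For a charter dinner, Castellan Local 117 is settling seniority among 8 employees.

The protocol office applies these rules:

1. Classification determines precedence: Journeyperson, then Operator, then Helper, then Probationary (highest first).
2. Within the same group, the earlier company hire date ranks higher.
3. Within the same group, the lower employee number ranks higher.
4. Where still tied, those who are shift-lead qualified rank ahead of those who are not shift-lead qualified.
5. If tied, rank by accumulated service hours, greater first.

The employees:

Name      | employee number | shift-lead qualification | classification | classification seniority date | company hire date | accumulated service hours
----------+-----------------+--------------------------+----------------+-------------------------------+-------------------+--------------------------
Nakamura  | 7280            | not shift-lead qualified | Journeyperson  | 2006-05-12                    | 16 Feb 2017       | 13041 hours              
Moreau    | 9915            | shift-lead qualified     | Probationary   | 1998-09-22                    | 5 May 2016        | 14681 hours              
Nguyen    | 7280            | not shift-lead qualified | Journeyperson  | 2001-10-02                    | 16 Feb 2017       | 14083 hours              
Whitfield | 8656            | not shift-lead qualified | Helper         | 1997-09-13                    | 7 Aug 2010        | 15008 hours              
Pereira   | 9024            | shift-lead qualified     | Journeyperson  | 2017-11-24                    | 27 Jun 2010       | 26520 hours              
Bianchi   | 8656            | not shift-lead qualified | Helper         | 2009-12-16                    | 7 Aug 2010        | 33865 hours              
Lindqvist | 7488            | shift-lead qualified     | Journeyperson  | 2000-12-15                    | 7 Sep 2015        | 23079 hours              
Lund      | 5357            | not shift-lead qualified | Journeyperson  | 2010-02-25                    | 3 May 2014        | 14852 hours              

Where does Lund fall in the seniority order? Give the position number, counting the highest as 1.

By classification: Pereira, Lund, Lindqvist, Nguyen and Nakamura (Journeyperson); then Bianchi and Whitfield (Helper); then Moreau (Probationary).
Among Pereira, Lund, Lindqvist, Nguyen and Nakamura, by company hire date (earlier first): Pereira (27 Jun 2010) before Lund (3 May 2014) before Lindqvist (7 Sep 2015) before Nguyen and Nakamura (16 Feb 2017).
Nguyen and Nakamura both have employee number 7280, so the next rule applies.
Nguyen and Nakamura are each not shift-lead qualified, so the next rule applies.
Among Nguyen and Nakamura, by accumulated service hours (higher first): Nguyen (14083 hours) before Nakamura (13041 hours).
Bianchi and Whitfield both have company hire date 7 Aug 2010, so the next rule applies.
Bianchi and Whitfield both have employee number 8656, so the next rule applies.
Bianchi and Whitfield are each not shift-lead qualified, so the next rule applies.
Among Bianchi and Whitfield, by accumulated service hours (higher first): Bianchi (33865 hours) before Whitfield (15008 hours).
Order: Pereira, Lund, Lindqvist, Nguyen, Nakamura, Bianchi, Whitfield, Moreau. So position 2.

2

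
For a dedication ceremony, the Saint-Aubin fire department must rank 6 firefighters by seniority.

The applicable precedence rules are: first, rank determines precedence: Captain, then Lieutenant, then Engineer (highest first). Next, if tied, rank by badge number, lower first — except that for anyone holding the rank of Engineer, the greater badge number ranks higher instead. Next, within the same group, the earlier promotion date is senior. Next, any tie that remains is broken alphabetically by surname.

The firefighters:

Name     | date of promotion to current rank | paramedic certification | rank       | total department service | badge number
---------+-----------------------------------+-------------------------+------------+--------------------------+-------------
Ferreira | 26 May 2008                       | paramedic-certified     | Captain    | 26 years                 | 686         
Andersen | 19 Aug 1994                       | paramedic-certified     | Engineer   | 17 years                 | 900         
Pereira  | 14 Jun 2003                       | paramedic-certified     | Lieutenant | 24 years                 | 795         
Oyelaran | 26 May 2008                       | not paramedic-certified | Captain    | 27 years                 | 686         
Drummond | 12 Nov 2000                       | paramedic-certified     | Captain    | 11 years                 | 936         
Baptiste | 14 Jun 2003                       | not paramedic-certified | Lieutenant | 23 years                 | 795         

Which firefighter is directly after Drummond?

By rank: Ferreira, Oyelaran and Drummond (Captain); then Baptiste and Pereira (Lieutenant); then Andersen (Engineer).
Among Ferreira, Oyelaran and Drummond, by badge number (lower first): Ferreira and Oyelaran (686) before Drummond (936).
Ferreira and Oyelaran both have date of promotion to current rank 26 May 2008, so the next rule applies.
Among Ferreira and Oyelaran, alphabetically by surname: Ferreira before Oyelaran.
Baptiste and Pereira both have badge number 795, so the next rule applies.
Baptiste and Pereira both have date of promotion to current rank 14 Jun 2003, so the next rule applies.
Among Baptiste and Pereira, alphabetically by surname: Baptiste before Pereira.
Order: Ferreira, Oyelaran, Drummond, Baptiste, Pereira, Andersen.

Baptiste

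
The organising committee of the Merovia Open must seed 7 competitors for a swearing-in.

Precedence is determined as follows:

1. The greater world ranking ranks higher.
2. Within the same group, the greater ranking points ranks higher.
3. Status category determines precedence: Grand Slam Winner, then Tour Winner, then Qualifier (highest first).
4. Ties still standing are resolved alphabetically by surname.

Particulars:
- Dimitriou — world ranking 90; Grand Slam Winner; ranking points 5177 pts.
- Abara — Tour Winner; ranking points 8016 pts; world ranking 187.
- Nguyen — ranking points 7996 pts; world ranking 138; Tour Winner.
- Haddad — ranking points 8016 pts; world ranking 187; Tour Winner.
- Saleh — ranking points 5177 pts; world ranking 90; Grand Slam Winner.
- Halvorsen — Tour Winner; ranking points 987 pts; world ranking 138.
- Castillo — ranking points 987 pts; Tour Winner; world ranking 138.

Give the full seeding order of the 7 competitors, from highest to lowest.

By world ranking (higher first): Abara and Haddad (both 187); then Nguyen, Castillo and Halvorsen (each 138); then Dimitriou and Saleh (both 90).
Abara and Haddad both have ranking points 8016 pts, so the next rule applies.
Abara and Haddad are each Tour Winner, so the next rule applies.
Among Abara and Haddad, alphabetically by surname: Abara before Haddad.
Among Nguyen, Castillo and Halvorsen, by ranking points (higher first): Nguyen (7996 pts) before Castillo and Halvorsen (987 pts).
Castillo and Halvorsen are each Tour Winner, so the next rule applies.
Among Castillo and Halvorsen, alphabetically by surname: Castillo before Halvorsen.
Dimitriou and Saleh both have ranking points 5177 pts, so the next rule applies.
Dimitriou and Saleh are each Grand Slam Winner, so the next rule applies.
Among Dimitriou and Saleh, alphabetically by surname: Dimitriou before Saleh.
Full order: Abara, Haddad, Nguyen, Castillo, Halvorsen, Dimitriou, Saleh.

Abara, Haddad, Nguyen, Castillo, Halvorsen, Dimitriou, Saleh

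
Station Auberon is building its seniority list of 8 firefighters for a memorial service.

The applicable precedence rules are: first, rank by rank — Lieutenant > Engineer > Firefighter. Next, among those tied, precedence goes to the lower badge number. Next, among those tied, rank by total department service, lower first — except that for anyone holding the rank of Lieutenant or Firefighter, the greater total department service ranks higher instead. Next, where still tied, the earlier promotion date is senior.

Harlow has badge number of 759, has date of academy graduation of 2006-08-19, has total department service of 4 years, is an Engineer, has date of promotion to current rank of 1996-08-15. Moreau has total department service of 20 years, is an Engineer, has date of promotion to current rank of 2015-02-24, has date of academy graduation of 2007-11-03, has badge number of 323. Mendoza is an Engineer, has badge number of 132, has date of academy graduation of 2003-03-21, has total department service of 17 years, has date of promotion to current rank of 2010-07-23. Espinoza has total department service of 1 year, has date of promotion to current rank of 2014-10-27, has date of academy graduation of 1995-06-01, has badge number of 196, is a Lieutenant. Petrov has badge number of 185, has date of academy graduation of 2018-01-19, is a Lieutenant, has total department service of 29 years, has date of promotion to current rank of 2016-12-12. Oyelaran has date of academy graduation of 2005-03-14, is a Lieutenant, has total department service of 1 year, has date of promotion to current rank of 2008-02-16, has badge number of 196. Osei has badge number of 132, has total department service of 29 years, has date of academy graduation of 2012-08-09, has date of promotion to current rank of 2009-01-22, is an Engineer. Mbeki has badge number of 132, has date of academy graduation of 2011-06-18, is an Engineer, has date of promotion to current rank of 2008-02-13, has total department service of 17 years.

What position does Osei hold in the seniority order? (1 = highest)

6

By rank: Petrov, Oyelaran and Espinoza (Lieutenant); then Mbeki, Mendoza, Osei, Moreau and Harlow (Engineer).
Among Petrov, Oyelaran and Espinoza, by badge number (lower first): Petrov (185) before Oyelaran and Espinoza (196).
Oyelaran and Espinoza both have total department service 1 year, so the next rule applies.
Among Oyelaran and Espinoza, by date of promotion to current rank (earlier first): Oyelaran (2008-02-16) before Espinoza (2014-10-27).
Among Mbeki, Mendoza, Osei, Moreau and Harlow, by badge number (lower first): Mbeki, Mendoza and Osei (132) before Moreau (323) before Harlow (759).
Among Mbeki, Mendoza and Osei, by total department service (lower first): Mbeki and Mendoza (17 years) before Osei (29 years).
Among Mbeki and Mendoza, by date of promotion to current rank (earlier first): Mbeki (2008-02-13) before Mendoza (2010-07-23).
Order: Petrov, Oyelaran, Espinoza, Mbeki, Mendoza, Osei, Moreau, Harlow. So position 6.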